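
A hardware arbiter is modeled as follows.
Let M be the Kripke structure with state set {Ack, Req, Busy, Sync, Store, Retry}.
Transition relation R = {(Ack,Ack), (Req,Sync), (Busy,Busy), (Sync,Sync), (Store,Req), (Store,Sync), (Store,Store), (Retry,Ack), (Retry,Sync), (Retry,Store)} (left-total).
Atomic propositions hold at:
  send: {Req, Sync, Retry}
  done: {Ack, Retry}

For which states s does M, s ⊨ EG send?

EG send: greatest fixpoint, start Z0 = {Req, Sync, Retry}, keep only states in Sat with some successor in Z. Already a fixed point.
Sat(EG send) = {Req, Sync, Retry}

{Req, Sync, Retry}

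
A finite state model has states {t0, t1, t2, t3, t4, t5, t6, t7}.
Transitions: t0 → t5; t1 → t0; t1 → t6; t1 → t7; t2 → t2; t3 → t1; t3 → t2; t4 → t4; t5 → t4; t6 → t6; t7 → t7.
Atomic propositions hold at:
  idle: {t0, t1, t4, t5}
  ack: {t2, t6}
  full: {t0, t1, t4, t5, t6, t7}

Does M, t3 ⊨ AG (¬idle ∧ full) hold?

No

Sat(¬idle) = {t2, t3, t6, t7}
Sat(¬idle ∧ full) = {t6, t7}
AG (¬idle ∧ full): greatest fixpoint, start Z0 = {t6, t7}, keep only states in Sat with every successor in Z. Already a fixed point.
Sat(AG (¬idle ∧ full)) = {t6, t7}
t3 ∉ Sat(AG (¬idle ∧ full)) = {t6, t7}, so the formula does not hold at t3.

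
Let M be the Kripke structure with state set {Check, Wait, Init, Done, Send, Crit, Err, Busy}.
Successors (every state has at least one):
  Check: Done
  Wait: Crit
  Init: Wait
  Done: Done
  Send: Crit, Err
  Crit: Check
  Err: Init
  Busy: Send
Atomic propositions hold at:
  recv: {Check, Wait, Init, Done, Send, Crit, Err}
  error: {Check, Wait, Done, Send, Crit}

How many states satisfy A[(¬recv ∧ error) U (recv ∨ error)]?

7

Sat(¬recv) = {Busy}
Sat(¬recv ∧ error) = ∅
Sat(recv ∨ error) = {Check, Wait, Init, Done, Send, Crit, Err}
A[(¬recv ∧ error) U (recv ∨ error)]: least fixpoint, start Z0 = Sat((recv ∨ error)) = {Check, Wait, Init, Done, Send, Crit, Err}, add states in Sat(¬recv ∧ error) with every successor in Z. Already a fixed point.
Sat(A[(¬recv ∧ error) U (recv ∨ error)]) = {Check, Wait, Init, Done, Send, Crit, Err}
|Sat(A[(¬recv ∧ error) U (recv ∨ error)])| = |{Check, Wait, Init, Done, Send, Crit, Err}| = 7.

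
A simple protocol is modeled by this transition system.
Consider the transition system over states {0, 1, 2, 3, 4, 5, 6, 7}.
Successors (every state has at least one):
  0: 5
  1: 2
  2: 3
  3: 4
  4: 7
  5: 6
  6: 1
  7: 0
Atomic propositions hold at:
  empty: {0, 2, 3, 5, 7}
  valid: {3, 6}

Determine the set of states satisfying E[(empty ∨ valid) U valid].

Sat(empty ∨ valid) = {0, 2, 3, 5, 6, 7}
E[(empty ∨ valid) U valid]: least fixpoint, start Z0 = Sat(valid) = {3, 6}, add states in Sat(empty ∨ valid) with some successor in Z. Z1 = {2, 3, 5, 6}; Z2 = {0, 2, 3, 5, 6}; Z3 = {0, 2, 3, 5, 6, 7}; fixed.
Sat(E[(empty ∨ valid) U valid]) = {0, 2, 3, 5, 6, 7}

{0, 2, 3, 5, 6, 7}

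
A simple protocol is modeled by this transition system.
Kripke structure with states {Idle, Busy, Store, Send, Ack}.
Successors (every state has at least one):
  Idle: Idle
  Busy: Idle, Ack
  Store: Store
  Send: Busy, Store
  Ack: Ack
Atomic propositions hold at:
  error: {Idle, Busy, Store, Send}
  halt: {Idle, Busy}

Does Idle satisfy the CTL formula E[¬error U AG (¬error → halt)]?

Sat(¬error) = {Ack}
Sat(¬error → halt) = {Idle, Busy, Store, Send}
AG (¬error → halt): greatest fixpoint, start Z0 = {Idle, Busy, Store, Send}, keep only states in Sat with every successor in Z. Z1 = {Idle, Store, Send}; Z2 = {Idle, Store}; fixed.
Sat(AG (¬error → halt)) = {Idle, Store}
E[¬error U AG (¬error → halt)]: least fixpoint, start Z0 = Sat(AG (¬error → halt)) = {Idle, Store}, add states in Sat(¬error) with some successor in Z. Already a fixed point.
Sat(E[¬error U AG (¬error → halt)]) = {Idle, Store}
Idle ∈ Sat(E[¬error U AG (¬error → halt)]) = {Idle, Store}, so the formula holds at Idle.

Yes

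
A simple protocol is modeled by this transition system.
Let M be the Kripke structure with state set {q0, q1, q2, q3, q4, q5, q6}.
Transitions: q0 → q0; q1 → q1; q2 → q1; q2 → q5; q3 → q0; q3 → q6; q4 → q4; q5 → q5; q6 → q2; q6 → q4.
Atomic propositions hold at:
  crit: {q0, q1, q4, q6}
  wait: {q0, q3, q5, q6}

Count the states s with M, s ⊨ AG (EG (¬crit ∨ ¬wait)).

Sat(¬crit) = {q2, q3, q5}
Sat(¬wait) = {q1, q2, q4}
Sat(¬crit ∨ ¬wait) = {q1, q2, q3, q4, q5}
EG (¬crit ∨ ¬wait): greatest fixpoint, start Z0 = {q1, q2, q3, q4, q5}, keep only states in Sat with some successor in Z. Z1 = {q1, q2, q4, q5}; fixed.
Sat(EG (¬crit ∨ ¬wait)) = {q1, q2, q4, q5}
AG (EG (¬crit ∨ ¬wait)): greatest fixpoint, start Z0 = {q1, q2, q4, q5}, keep only states in Sat with every successor in Z. Already a fixed point.
Sat(AG (EG (¬crit ∨ ¬wait))) = {q1, q2, q4, q5}
|Sat(AG (EG (¬crit ∨ ¬wait)))| = |{q1, q2, q4, q5}| = 4.

4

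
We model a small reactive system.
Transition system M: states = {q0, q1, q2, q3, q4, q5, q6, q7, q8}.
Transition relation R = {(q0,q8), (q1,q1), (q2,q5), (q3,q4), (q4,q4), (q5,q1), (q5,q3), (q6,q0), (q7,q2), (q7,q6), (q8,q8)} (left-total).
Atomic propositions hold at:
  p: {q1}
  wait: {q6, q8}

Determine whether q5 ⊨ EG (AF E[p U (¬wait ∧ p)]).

Sat(¬wait) = {q0, q1, q2, q3, q4, q5, q7}
Sat(¬wait ∧ p) = {q1}
E[p U (¬wait ∧ p)]: least fixpoint, start Z0 = Sat((¬wait ∧ p)) = {q1}, add states in Sat(p) with some successor in Z. Already a fixed point.
Sat(E[p U (¬wait ∧ p)]) = {q1}
AF E[p U (¬wait ∧ p)]: least fixpoint, start Z0 = {q1}, add states with every successor in Z. Already a fixed point.
Sat(AF E[p U (¬wait ∧ p)]) = {q1}
EG (AF E[p U (¬wait ∧ p)]): greatest fixpoint, start Z0 = {q1}, keep only states in Sat with some successor in Z. Already a fixed point.
Sat(EG (AF E[p U (¬wait ∧ p)])) = {q1}
q5 ∉ Sat(EG (AF E[p U (¬wait ∧ p)])) = {q1}, so the formula does not hold at q5.

No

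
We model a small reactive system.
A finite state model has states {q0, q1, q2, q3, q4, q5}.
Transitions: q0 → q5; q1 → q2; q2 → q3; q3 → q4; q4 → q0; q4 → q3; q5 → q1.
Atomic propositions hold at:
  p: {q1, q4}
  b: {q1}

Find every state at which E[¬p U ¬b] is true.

Sat(¬p) = {q0, q2, q3, q5}
Sat(¬b) = {q0, q2, q3, q4, q5}
E[¬p U ¬b]: least fixpoint, start Z0 = Sat(¬b) = {q0, q2, q3, q4, q5}, add states in Sat(¬p) with some successor in Z. Already a fixed point.
Sat(E[¬p U ¬b]) = {q0, q2, q3, q4, q5}

{q0, q2, q3, q4, q5}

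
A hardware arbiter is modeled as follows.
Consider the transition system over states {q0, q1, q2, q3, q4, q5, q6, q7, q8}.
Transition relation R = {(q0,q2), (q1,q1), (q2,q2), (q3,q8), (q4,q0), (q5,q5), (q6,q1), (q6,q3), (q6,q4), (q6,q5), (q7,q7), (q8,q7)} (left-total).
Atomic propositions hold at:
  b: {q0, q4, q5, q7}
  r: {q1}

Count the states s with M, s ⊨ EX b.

5

Sat(EX b) = {s : some successor in {q0, q4, q5, q7}} = {q4, q5, q6, q7, q8}
|Sat(EX b)| = |{q4, q5, q6, q7, q8}| = 5.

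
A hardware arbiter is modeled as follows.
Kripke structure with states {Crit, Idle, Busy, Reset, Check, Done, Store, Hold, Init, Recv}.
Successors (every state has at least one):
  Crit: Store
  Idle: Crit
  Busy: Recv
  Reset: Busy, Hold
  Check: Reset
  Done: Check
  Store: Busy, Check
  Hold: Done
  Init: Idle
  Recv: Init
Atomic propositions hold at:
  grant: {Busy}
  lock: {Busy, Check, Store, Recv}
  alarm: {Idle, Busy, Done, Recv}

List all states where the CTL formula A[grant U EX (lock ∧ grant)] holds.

Sat(lock ∧ grant) = {Busy}
Sat(EX (lock ∧ grant)) = {s : some successor in {Busy}} = {Reset, Store}
A[grant U EX (lock ∧ grant)]: least fixpoint, start Z0 = Sat(EX (lock ∧ grant)) = {Reset, Store}, add states in Sat(grant) with every successor in Z. Already a fixed point.
Sat(A[grant U EX (lock ∧ grant)]) = {Reset, Store}

{Reset, Store}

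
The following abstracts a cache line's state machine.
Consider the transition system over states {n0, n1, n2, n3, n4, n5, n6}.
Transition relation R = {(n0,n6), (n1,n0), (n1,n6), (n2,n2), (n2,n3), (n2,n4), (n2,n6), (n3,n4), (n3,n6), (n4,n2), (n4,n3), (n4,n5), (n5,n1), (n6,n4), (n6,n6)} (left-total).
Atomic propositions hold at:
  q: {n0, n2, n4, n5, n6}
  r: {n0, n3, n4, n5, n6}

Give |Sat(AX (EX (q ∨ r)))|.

Sat(q ∨ r) = {n0, n2, n3, n4, n5, n6}
Sat(EX (q ∨ r)) = {s : some successor in {n0, n2, n3, n4, n5, n6}} = {n0, n1, n2, n3, n4, n6}
Sat(AX (EX (q ∨ r))) = {s : every successor in {n0, n1, n2, n3, n4, n6}} = {n0, n1, n2, n3, n5, n6}
|Sat(AX (EX (q ∨ r)))| = |{n0, n1, n2, n3, n5, n6}| = 6.

6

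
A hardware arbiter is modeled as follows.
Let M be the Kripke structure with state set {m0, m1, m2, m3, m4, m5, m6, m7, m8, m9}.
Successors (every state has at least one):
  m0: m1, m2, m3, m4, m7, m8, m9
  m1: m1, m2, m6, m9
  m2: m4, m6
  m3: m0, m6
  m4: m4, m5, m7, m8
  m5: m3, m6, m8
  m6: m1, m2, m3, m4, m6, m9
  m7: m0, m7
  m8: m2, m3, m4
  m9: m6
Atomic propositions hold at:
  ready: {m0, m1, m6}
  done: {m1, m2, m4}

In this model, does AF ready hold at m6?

Yes

AF ready: least fixpoint, start Z0 = {m0, m1, m6}, add states with every successor in Z. Z1 = {m0, m1, m3, m6, m9}; fixed.
Sat(AF ready) = {m0, m1, m3, m6, m9}
m6 ∈ Sat(AF ready) = {m0, m1, m3, m6, m9}, so the formula holds at m6.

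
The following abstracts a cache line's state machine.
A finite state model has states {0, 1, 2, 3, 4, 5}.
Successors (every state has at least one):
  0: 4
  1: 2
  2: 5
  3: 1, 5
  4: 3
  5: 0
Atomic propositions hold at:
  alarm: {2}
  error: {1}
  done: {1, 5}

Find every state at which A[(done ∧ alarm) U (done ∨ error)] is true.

{1, 5}

Sat(done ∧ alarm) = ∅
Sat(done ∨ error) = {1, 5}
A[(done ∧ alarm) U (done ∨ error)]: least fixpoint, start Z0 = Sat((done ∨ error)) = {1, 5}, add states in Sat(done ∧ alarm) with every successor in Z. Already a fixed point.
Sat(A[(done ∧ alarm) U (done ∨ error)]) = {1, 5}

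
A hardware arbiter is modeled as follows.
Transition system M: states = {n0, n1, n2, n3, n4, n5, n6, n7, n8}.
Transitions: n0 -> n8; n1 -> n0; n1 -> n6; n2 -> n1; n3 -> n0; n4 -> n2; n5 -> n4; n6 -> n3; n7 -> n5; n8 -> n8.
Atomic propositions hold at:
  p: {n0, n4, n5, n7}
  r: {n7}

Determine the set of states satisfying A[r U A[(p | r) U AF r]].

Sat(p | r) = {n0, n4, n5, n7}
AF r: least fixpoint, start Z0 = {n7}, add states with every successor in Z. Already a fixed point.
Sat(AF r) = {n7}
A[(p | r) U AF r]: least fixpoint, start Z0 = Sat(AF r) = {n7}, add states in Sat(p | r) with every successor in Z. Already a fixed point.
Sat(A[(p | r) U AF r]) = {n7}
A[r U A[(p | r) U AF r]]: least fixpoint, start Z0 = Sat(A[(p | r) U AF r]) = {n7}, add states in Sat(r) with every successor in Z. Already a fixed point.
Sat(A[r U A[(p | r) U AF r]]) = {n7}

{n7}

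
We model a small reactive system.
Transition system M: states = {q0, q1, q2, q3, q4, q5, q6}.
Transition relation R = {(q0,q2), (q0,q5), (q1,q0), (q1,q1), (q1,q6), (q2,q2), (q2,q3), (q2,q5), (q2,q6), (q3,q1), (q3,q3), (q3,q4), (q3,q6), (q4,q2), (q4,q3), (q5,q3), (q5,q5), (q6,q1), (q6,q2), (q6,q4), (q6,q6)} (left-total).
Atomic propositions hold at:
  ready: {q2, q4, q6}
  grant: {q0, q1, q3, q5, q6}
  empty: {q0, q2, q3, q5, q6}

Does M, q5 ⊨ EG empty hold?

EG empty: greatest fixpoint, start Z0 = {q0, q2, q3, q5, q6}, keep only states in Sat with some successor in Z. Already a fixed point.
Sat(EG empty) = {q0, q2, q3, q5, q6}
q5 ∈ Sat(EG empty) = {q0, q2, q3, q5, q6}, so the formula holds at q5.

Yes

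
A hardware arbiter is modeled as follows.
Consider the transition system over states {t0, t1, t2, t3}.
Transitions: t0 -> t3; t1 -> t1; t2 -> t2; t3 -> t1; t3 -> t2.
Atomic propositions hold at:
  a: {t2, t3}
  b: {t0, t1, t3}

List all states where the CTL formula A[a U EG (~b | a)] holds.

{t2, t3}

Sat(~b) = {t2}
Sat(~b | a) = {t2, t3}
EG (~b | a): greatest fixpoint, start Z0 = {t2, t3}, keep only states in Sat with some successor in Z. Already a fixed point.
Sat(EG (~b | a)) = {t2, t3}
A[a U EG (~b | a)]: least fixpoint, start Z0 = Sat(EG (~b | a)) = {t2, t3}, add states in Sat(a) with every successor in Z. Already a fixed point.
Sat(A[a U EG (~b | a)]) = {t2, t3}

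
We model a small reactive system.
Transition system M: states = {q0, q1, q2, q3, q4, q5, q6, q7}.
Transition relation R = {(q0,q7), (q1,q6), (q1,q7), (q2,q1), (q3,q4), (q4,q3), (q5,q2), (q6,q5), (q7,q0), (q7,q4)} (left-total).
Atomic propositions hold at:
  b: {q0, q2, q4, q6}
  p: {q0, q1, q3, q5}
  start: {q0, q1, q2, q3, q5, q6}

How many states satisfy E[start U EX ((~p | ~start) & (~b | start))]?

5

Sat(~p) = {q2, q4, q6, q7}
Sat(~start) = {q4, q7}
Sat(~p | ~start) = {q2, q4, q6, q7}
Sat(~b) = {q1, q3, q5, q7}
Sat(~b | start) = {q0, q1, q2, q3, q5, q6, q7}
Sat((~p | ~start) & (~b | start)) = {q2, q6, q7}
Sat(EX ((~p | ~start) & (~b | start))) = {s : some successor in {q2, q6, q7}} = {q0, q1, q5}
E[start U EX ((~p | ~start) & (~b | start))]: least fixpoint, start Z0 = Sat(EX ((~p | ~start) & (~b | start))) = {q0, q1, q5}, add states in Sat(start) with some successor in Z. Z1 = {q0, q1, q2, q5, q6}; fixed.
Sat(E[start U EX ((~p | ~start) & (~b | start))]) = {q0, q1, q2, q5, q6}
|Sat(E[start U EX ((~p | ~start) & (~b | start))])| = |{q0, q1, q2, q5, q6}| = 5.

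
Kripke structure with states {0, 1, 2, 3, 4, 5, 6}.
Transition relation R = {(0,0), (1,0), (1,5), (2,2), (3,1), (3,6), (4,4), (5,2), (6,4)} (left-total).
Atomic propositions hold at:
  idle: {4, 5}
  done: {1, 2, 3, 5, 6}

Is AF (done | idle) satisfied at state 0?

No

Sat(done | idle) = {1, 2, 3, 4, 5, 6}
AF (done | idle): least fixpoint, start Z0 = {1, 2, 3, 4, 5, 6}, add states with every successor in Z. Already a fixed point.
Sat(AF (done | idle)) = {1, 2, 3, 4, 5, 6}
0 ∉ Sat(AF (done | idle)) = {1, 2, 3, 4, 5, 6}, so the formula does not hold at 0.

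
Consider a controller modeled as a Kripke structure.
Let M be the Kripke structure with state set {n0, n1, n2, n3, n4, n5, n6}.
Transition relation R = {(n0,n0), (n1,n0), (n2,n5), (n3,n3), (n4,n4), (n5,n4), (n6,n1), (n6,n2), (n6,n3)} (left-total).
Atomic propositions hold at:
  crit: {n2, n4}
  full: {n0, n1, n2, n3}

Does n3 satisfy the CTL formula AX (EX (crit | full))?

Yes

Sat(crit | full) = {n0, n1, n2, n3, n4}
Sat(EX (crit | full)) = {s : some successor in {n0, n1, n2, n3, n4}} = {n0, n1, n3, n4, n5, n6}
Sat(AX (EX (crit | full))) = {s : every successor in {n0, n1, n3, n4, n5, n6}} = {n0, n1, n2, n3, n4, n5}
n3 ∈ Sat(AX (EX (crit | full))) = {n0, n1, n2, n3, n4, n5}, so the formula holds at n3.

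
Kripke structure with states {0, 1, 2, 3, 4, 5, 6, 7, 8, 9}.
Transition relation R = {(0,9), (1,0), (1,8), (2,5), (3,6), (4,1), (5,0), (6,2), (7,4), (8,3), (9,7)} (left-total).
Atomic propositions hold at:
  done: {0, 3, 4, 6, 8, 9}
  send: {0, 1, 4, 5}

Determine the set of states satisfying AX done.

{0, 1, 3, 5, 7, 8}

Sat(AX done) = {s : every successor in {0, 3, 4, 6, 8, 9}} = {0, 1, 3, 5, 7, 8}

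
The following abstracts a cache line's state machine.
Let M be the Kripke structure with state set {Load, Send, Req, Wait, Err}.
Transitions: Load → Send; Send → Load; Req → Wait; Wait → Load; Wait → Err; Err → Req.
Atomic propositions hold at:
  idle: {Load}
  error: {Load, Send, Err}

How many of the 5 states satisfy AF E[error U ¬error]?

Sat(¬error) = {Req, Wait}
E[error U ¬error]: least fixpoint, start Z0 = Sat(¬error) = {Req, Wait}, add states in Sat(error) with some successor in Z. Z1 = {Req, Wait, Err}; fixed.
Sat(E[error U ¬error]) = {Req, Wait, Err}
AF E[error U ¬error]: least fixpoint, start Z0 = {Req, Wait, Err}, add states with every successor in Z. Already a fixed point.
Sat(AF E[error U ¬error]) = {Req, Wait, Err}
|Sat(AF E[error U ¬error])| = |{Req, Wait, Err}| = 3.

3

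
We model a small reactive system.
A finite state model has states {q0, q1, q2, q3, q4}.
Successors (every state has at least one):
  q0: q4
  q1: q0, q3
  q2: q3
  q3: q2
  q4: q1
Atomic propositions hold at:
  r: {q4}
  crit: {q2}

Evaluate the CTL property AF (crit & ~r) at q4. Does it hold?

No

Sat(~r) = {q0, q1, q2, q3}
Sat(crit & ~r) = {q2}
AF (crit & ~r): least fixpoint, start Z0 = {q2}, add states with every successor in Z. Z1 = {q2, q3}; fixed.
Sat(AF (crit & ~r)) = {q2, q3}
q4 ∉ Sat(AF (crit & ~r)) = {q2, q3}, so the formula does not hold at q4.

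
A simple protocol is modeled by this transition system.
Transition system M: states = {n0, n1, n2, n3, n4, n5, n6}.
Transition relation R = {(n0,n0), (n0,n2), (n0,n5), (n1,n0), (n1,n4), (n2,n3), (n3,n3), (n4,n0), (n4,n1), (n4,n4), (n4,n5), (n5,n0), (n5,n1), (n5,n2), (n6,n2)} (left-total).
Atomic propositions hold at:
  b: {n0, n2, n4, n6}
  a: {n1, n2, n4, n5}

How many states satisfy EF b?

6

EF b: least fixpoint, start Z0 = {n0, n2, n4, n6}, add states with some successor in Z. Z1 = {n0, n1, n2, n4, n5, n6}; fixed.
Sat(EF b) = {n0, n1, n2, n4, n5, n6}
|Sat(EF b)| = |{n0, n1, n2, n4, n5, n6}| = 6.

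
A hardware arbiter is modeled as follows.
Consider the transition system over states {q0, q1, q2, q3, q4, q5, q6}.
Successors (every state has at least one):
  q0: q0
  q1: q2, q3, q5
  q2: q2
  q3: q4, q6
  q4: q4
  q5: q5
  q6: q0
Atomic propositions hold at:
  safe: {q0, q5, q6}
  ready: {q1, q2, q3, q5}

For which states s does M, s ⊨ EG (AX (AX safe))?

{q0, q5, q6}

Sat(AX safe) = {s : every successor in {q0, q5, q6}} = {q0, q5, q6}
Sat(AX (AX safe)) = {s : every successor in {q0, q5, q6}} = {q0, q5, q6}
EG (AX (AX safe)): greatest fixpoint, start Z0 = {q0, q5, q6}, keep only states in Sat with some successor in Z. Already a fixed point.
Sat(EG (AX (AX safe))) = {q0, q5, q6}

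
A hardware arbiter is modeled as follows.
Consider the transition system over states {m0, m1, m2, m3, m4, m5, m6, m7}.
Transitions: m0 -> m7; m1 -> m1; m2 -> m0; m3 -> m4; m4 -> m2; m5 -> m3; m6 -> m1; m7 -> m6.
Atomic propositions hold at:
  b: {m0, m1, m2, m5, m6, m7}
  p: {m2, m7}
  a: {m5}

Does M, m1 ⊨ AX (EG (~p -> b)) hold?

Sat(~p) = {m0, m1, m3, m4, m5, m6}
Sat(~p -> b) = {m0, m1, m2, m5, m6, m7}
EG (~p -> b): greatest fixpoint, start Z0 = {m0, m1, m2, m5, m6, m7}, keep only states in Sat with some successor in Z. Z1 = {m0, m1, m2, m6, m7}; fixed.
Sat(EG (~p -> b)) = {m0, m1, m2, m6, m7}
Sat(AX (EG (~p -> b))) = {s : every successor in {m0, m1, m2, m6, m7}} = {m0, m1, m2, m4, m6, m7}
m1 ∈ Sat(AX (EG (~p -> b))) = {m0, m1, m2, m4, m6, m7}, so the formula holds at m1.

Yes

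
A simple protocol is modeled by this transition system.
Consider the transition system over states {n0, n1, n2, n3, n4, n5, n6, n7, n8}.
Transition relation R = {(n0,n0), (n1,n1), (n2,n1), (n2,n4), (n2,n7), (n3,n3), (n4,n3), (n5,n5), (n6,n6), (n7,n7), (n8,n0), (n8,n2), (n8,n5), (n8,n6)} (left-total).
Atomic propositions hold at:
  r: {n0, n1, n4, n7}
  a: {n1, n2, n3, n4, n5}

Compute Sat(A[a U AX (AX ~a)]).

{n0, n6, n7}

Sat(~a) = {n0, n6, n7, n8}
Sat(AX ~a) = {s : every successor in {n0, n6, n7, n8}} = {n0, n6, n7}
Sat(AX (AX ~a)) = {s : every successor in {n0, n6, n7}} = {n0, n6, n7}
A[a U AX (AX ~a)]: least fixpoint, start Z0 = Sat(AX (AX ~a)) = {n0, n6, n7}, add states in Sat(a) with every successor in Z. Already a fixed point.
Sat(A[a U AX (AX ~a)]) = {n0, n6, n7}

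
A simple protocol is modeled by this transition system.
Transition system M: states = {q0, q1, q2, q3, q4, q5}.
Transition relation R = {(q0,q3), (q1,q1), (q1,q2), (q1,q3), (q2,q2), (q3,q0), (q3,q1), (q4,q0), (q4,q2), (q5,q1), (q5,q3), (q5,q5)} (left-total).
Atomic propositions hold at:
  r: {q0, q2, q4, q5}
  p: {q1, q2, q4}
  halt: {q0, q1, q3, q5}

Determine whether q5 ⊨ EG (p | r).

Sat(p | r) = {q0, q1, q2, q4, q5}
EG (p | r): greatest fixpoint, start Z0 = {q0, q1, q2, q4, q5}, keep only states in Sat with some successor in Z. Z1 = {q1, q2, q4, q5}; fixed.
Sat(EG (p | r)) = {q1, q2, q4, q5}
q5 ∈ Sat(EG (p | r)) = {q1, q2, q4, q5}, so the formula holds at q5.

Yes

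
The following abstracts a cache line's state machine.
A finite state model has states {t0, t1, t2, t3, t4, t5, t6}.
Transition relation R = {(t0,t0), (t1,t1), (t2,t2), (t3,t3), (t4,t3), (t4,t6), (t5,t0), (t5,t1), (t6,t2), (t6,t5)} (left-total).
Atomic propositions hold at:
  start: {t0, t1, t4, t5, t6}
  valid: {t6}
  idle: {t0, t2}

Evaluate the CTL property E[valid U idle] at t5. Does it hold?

No

E[valid U idle]: least fixpoint, start Z0 = Sat(idle) = {t0, t2}, add states in Sat(valid) with some successor in Z. Z1 = {t0, t2, t6}; fixed.
Sat(E[valid U idle]) = {t0, t2, t6}
t5 ∉ Sat(E[valid U idle]) = {t0, t2, t6}, so the formula does not hold at t5.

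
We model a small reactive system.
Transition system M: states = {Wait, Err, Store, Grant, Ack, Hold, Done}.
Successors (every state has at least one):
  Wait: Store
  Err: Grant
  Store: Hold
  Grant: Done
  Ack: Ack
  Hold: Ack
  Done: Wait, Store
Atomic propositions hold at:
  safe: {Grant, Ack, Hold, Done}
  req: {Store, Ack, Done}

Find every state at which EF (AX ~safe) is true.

Sat(~safe) = {Wait, Err, Store}
Sat(AX ~safe) = {s : every successor in {Wait, Err, Store}} = {Wait, Done}
EF (AX ~safe): least fixpoint, start Z0 = {Wait, Done}, add states with some successor in Z. Z1 = {Wait, Grant, Done}; Z2 = {Wait, Err, Grant, Done}; fixed.
Sat(EF (AX ~safe)) = {Wait, Err, Grant, Done}

{Wait, Err, Grant, Done}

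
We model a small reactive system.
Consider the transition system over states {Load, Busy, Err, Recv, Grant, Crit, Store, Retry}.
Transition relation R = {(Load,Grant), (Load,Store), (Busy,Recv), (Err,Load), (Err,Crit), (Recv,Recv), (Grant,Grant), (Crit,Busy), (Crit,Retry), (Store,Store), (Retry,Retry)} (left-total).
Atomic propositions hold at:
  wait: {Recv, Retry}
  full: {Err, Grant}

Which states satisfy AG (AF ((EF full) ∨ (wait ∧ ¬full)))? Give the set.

{Busy, Recv, Grant, Crit, Retry}

EF full: least fixpoint, start Z0 = {Err, Grant}, add states with some successor in Z. Z1 = {Load, Err, Grant}; fixed.
Sat(EF full) = {Load, Err, Grant}
Sat(¬full) = {Load, Busy, Recv, Crit, Store, Retry}
Sat(wait ∧ ¬full) = {Recv, Retry}
Sat((EF full) ∨ (wait ∧ ¬full)) = {Load, Err, Recv, Grant, Retry}
AF ((EF full) ∨ (wait ∧ ¬full)): least fixpoint, start Z0 = {Load, Err, Recv, Grant, Retry}, add states with every successor in Z. Z1 = {Load, Busy, Err, Recv, Grant, Retry}; Z2 = {Load, Busy, Err, Recv, Grant, Crit, Retry}; fixed.
Sat(AF ((EF full) ∨ (wait ∧ ¬full))) = {Load, Busy, Err, Recv, Grant, Crit, Retry}
AG (AF ((EF full) ∨ (wait ∧ ¬full))): greatest fixpoint, start Z0 = {Load, Busy, Err, Recv, Grant, Crit, Retry}, keep only states in Sat with every successor in Z. Z1 = {Busy, Err, Recv, Grant, Crit, Retry}; Z2 = {Busy, Recv, Grant, Crit, Retry}; fixed.
Sat(AG (AF ((EF full) ∨ (wait ∧ ¬full)))) = {Busy, Recv, Grant, Crit, Retry}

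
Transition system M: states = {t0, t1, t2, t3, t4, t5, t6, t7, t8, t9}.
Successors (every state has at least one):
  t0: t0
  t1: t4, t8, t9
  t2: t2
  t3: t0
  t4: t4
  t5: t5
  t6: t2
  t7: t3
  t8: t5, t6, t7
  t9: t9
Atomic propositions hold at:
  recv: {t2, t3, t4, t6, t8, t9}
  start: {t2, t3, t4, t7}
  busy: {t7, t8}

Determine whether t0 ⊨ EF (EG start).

EG start: greatest fixpoint, start Z0 = {t2, t3, t4, t7}, keep only states in Sat with some successor in Z. Z1 = {t2, t4, t7}; Z2 = {t2, t4}; fixed.
Sat(EG start) = {t2, t4}
EF (EG start): least fixpoint, start Z0 = {t2, t4}, add states with some successor in Z. Z1 = {t1, t2, t4, t6}; Z2 = {t1, t2, t4, t6, t8}; fixed.
Sat(EF (EG start)) = {t1, t2, t4, t6, t8}
t0 ∉ Sat(EF (EG start)) = {t1, t2, t4, t6, t8}, so the formula does not hold at t0.

No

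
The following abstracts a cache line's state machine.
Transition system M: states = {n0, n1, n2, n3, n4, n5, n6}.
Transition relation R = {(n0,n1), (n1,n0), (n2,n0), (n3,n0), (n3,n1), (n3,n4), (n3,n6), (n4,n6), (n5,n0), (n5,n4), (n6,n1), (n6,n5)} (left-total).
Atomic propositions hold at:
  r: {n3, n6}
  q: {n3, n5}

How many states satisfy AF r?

AF r: least fixpoint, start Z0 = {n3, n6}, add states with every successor in Z. Z1 = {n3, n4, n6}; fixed.
Sat(AF r) = {n3, n4, n6}
|Sat(AF r)| = |{n3, n4, n6}| = 3.

3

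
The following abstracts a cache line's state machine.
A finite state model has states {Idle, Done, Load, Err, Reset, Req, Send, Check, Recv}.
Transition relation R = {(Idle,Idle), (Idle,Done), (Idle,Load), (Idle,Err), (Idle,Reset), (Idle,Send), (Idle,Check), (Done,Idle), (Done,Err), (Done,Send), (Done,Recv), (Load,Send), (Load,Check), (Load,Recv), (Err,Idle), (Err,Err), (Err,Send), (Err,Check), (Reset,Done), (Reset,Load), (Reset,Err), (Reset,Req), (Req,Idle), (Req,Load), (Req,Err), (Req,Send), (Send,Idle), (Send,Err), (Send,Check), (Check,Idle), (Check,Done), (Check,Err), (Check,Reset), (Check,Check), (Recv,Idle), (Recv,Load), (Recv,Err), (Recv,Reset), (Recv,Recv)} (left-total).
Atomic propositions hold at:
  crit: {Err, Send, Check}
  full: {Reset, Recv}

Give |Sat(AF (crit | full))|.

Sat(crit | full) = {Err, Reset, Send, Check, Recv}
AF (crit | full): least fixpoint, start Z0 = {Err, Reset, Send, Check, Recv}, add states with every successor in Z. Z1 = {Load, Err, Reset, Send, Check, Recv}; fixed.
Sat(AF (crit | full)) = {Load, Err, Reset, Send, Check, Recv}
|Sat(AF (crit | full))| = |{Load, Err, Reset, Send, Check, Recv}| = 6.

6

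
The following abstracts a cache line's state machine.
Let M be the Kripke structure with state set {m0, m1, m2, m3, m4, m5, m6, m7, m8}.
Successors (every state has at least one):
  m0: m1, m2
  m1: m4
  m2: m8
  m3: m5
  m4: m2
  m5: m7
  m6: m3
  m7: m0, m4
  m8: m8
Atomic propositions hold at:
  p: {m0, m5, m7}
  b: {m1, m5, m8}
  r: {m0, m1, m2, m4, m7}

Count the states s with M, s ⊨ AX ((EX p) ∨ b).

5

Sat(EX p) = {s : some successor in {m0, m5, m7}} = {m3, m5, m7}
Sat((EX p) ∨ b) = {m1, m3, m5, m7, m8}
Sat(AX ((EX p) ∨ b)) = {s : every successor in {m1, m3, m5, m7, m8}} = {m2, m3, m5, m6, m8}
|Sat(AX ((EX p) ∨ b))| = |{m2, m3, m5, m6, m8}| = 5.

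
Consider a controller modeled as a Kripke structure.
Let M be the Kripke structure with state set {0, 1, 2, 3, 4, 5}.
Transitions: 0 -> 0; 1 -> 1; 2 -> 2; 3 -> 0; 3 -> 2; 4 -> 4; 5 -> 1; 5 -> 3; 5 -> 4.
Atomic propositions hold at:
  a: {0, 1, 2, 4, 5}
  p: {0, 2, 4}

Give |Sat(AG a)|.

4

AG a: greatest fixpoint, start Z0 = {0, 1, 2, 4, 5}, keep only states in Sat with every successor in Z. Z1 = {0, 1, 2, 4}; fixed.
Sat(AG a) = {0, 1, 2, 4}
|Sat(AG a)| = |{0, 1, 2, 4}| = 4.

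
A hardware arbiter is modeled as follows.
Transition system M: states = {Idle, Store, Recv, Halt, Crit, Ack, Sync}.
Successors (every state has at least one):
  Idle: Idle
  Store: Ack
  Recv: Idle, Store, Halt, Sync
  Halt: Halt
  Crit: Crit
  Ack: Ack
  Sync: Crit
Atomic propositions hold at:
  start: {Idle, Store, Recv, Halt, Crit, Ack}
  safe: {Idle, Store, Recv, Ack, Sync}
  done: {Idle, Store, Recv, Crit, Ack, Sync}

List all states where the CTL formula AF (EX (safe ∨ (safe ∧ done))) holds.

Sat(safe ∧ done) = {Idle, Store, Recv, Ack, Sync}
Sat(safe ∨ (safe ∧ done)) = {Idle, Store, Recv, Ack, Sync}
Sat(EX (safe ∨ (safe ∧ done))) = {s : some successor in {Idle, Store, Recv, Ack, Sync}} = {Idle, Store, Recv, Ack}
AF (EX (safe ∨ (safe ∧ done))): least fixpoint, start Z0 = {Idle, Store, Recv, Ack}, add states with every successor in Z. Already a fixed point.
Sat(AF (EX (safe ∨ (safe ∧ done)))) = {Idle, Store, Recv, Ack}

{Idle, Store, Recv, Ack}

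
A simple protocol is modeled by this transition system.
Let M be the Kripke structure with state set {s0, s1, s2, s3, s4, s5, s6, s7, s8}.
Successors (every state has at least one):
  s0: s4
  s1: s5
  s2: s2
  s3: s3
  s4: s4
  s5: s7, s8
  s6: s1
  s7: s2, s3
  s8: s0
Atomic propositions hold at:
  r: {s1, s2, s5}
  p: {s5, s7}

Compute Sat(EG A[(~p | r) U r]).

Sat(~p) = {s0, s1, s2, s3, s4, s6, s8}
Sat(~p | r) = {s0, s1, s2, s3, s4, s5, s6, s8}
A[(~p | r) U r]: least fixpoint, start Z0 = Sat(r) = {s1, s2, s5}, add states in Sat(~p | r) with every successor in Z. Z1 = {s1, s2, s5, s6}; fixed.
Sat(A[(~p | r) U r]) = {s1, s2, s5, s6}
EG A[(~p | r) U r]: greatest fixpoint, start Z0 = {s1, s2, s5, s6}, keep only states in Sat with some successor in Z. Z1 = {s1, s2, s6}; Z2 = {s2, s6}; Z3 = {s2}; fixed.
Sat(EG A[(~p | r) U r]) = {s2}

{s2}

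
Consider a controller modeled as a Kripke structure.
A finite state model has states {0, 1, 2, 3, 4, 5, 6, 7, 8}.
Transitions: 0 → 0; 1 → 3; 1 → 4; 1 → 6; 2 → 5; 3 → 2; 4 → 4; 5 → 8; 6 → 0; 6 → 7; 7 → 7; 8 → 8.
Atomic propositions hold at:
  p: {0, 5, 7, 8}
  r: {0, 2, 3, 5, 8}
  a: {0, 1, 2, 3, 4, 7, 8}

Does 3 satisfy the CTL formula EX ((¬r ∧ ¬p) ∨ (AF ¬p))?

Sat(¬r) = {1, 4, 6, 7}
Sat(¬p) = {1, 2, 3, 4, 6}
Sat(¬r ∧ ¬p) = {1, 4, 6}
AF ¬p: least fixpoint, start Z0 = {1, 2, 3, 4, 6}, add states with every successor in Z. Already a fixed point.
Sat(AF ¬p) = {1, 2, 3, 4, 6}
Sat((¬r ∧ ¬p) ∨ (AF ¬p)) = {1, 2, 3, 4, 6}
Sat(EX ((¬r ∧ ¬p) ∨ (AF ¬p))) = {s : some successor in {1, 2, 3, 4, 6}} = {1, 3, 4}
3 ∈ Sat(EX ((¬r ∧ ¬p) ∨ (AF ¬p))) = {1, 3, 4}, so the formula holds at 3.

Yes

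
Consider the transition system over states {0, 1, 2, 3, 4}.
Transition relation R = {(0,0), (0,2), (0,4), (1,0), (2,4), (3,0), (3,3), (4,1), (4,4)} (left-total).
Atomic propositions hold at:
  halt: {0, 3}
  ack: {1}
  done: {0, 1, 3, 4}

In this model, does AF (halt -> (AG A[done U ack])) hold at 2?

A[done U ack]: least fixpoint, start Z0 = Sat(ack) = {1}, add states in Sat(done) with every successor in Z. Already a fixed point.
Sat(A[done U ack]) = {1}
AG A[done U ack]: greatest fixpoint, start Z0 = {1}, keep only states in Sat with every successor in Z. Z1 = ∅; fixed.
Sat(AG A[done U ack]) = ∅
Sat(halt -> (AG A[done U ack])) = {1, 2, 4}
AF (halt -> (AG A[done U ack])): least fixpoint, start Z0 = {1, 2, 4}, add states with every successor in Z. Already a fixed point.
Sat(AF (halt -> (AG A[done U ack]))) = {1, 2, 4}
2 ∈ Sat(AF (halt -> (AG A[done U ack]))) = {1, 2, 4}, so the formula holds at 2.

Yes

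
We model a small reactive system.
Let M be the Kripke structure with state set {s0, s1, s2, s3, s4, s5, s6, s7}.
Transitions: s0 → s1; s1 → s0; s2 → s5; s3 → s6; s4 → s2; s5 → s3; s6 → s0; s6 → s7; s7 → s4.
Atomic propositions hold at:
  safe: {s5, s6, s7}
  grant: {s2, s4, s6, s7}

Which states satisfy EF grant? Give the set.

EF grant: least fixpoint, start Z0 = {s2, s4, s6, s7}, add states with some successor in Z. Z1 = {s2, s3, s4, s6, s7}; Z2 = {s2, s3, s4, s5, s6, s7}; fixed.
Sat(EF grant) = {s2, s3, s4, s5, s6, s7}

{s2, s3, s4, s5, s6, s7}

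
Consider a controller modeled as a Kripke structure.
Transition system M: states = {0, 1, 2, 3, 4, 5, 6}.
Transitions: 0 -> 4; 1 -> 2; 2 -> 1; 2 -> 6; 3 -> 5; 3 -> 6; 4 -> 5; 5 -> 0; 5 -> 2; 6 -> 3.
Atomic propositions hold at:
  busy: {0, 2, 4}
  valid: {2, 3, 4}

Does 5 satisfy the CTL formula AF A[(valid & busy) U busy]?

Yes

Sat(valid & busy) = {2, 4}
A[(valid & busy) U busy]: least fixpoint, start Z0 = Sat(busy) = {0, 2, 4}, add states in Sat(valid & busy) with every successor in Z. Already a fixed point.
Sat(A[(valid & busy) U busy]) = {0, 2, 4}
AF A[(valid & busy) U busy]: least fixpoint, start Z0 = {0, 2, 4}, add states with every successor in Z. Z1 = {0, 1, 2, 4, 5}; fixed.
Sat(AF A[(valid & busy) U busy]) = {0, 1, 2, 4, 5}
5 ∈ Sat(AF A[(valid & busy) U busy]) = {0, 1, 2, 4, 5}, so the formula holds at 5.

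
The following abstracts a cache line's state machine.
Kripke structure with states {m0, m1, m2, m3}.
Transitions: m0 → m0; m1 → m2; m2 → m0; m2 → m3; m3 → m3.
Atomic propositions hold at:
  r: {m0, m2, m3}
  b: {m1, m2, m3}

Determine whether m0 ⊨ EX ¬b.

Sat(¬b) = {m0}
Sat(EX ¬b) = {s : some successor in {m0}} = {m0, m2}
m0 ∈ Sat(EX ¬b) = {m0, m2}, so the formula holds at m0.

Yes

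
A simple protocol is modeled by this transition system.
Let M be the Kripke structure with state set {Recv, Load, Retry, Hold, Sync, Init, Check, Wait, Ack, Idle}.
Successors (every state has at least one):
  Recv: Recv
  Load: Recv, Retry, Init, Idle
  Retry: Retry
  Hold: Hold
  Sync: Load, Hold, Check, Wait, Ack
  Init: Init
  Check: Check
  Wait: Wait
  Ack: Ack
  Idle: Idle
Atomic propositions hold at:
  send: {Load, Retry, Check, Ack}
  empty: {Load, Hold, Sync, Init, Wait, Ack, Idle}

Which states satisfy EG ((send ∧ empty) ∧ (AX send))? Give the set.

Sat(send ∧ empty) = {Load, Ack}
Sat(AX send) = {s : every successor in {Load, Retry, Check, Ack}} = {Retry, Check, Ack}
Sat((send ∧ empty) ∧ (AX send)) = {Ack}
EG ((send ∧ empty) ∧ (AX send)): greatest fixpoint, start Z0 = {Ack}, keep only states in Sat with some successor in Z. Already a fixed point.
Sat(EG ((send ∧ empty) ∧ (AX send))) = {Ack}

{Ack}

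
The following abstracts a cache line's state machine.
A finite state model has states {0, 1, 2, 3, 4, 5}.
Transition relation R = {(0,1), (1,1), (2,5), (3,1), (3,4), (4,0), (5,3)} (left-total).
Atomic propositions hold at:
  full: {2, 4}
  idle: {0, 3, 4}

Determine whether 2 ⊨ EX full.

No

Sat(EX full) = {s : some successor in {2, 4}} = {3}
2 ∉ Sat(EX full) = {3}, so the formula does not hold at 2.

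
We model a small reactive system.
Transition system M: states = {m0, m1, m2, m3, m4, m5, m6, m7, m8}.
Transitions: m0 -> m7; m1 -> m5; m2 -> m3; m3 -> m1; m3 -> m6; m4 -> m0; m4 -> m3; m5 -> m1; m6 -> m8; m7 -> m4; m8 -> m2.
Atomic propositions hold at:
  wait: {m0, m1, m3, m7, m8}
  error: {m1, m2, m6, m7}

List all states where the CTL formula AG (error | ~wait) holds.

{m1, m5}

Sat(~wait) = {m2, m4, m5, m6}
Sat(error | ~wait) = {m1, m2, m4, m5, m6, m7}
AG (error | ~wait): greatest fixpoint, start Z0 = {m1, m2, m4, m5, m6, m7}, keep only states in Sat with every successor in Z. Z1 = {m1, m5, m7}; Z2 = {m1, m5}; fixed.
Sat(AG (error | ~wait)) = {m1, m5}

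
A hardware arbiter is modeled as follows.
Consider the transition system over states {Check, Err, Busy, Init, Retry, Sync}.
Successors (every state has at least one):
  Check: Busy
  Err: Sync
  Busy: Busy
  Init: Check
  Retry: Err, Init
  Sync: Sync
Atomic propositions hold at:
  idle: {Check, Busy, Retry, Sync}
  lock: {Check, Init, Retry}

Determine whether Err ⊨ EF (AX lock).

Sat(AX lock) = {s : every successor in {Check, Init, Retry}} = {Init}
EF (AX lock): least fixpoint, start Z0 = {Init}, add states with some successor in Z. Z1 = {Init, Retry}; fixed.
Sat(EF (AX lock)) = {Init, Retry}
Err ∉ Sat(EF (AX lock)) = {Init, Retry}, so the formula does not hold at Err.

No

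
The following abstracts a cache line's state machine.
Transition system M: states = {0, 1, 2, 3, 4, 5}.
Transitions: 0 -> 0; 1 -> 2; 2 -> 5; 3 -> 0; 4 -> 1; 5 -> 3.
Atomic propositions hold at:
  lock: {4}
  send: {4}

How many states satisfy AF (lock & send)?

1

Sat(lock & send) = {4}
AF (lock & send): least fixpoint, start Z0 = {4}, add states with every successor in Z. Already a fixed point.
Sat(AF (lock & send)) = {4}
|Sat(AF (lock & send))| = |{4}| = 1.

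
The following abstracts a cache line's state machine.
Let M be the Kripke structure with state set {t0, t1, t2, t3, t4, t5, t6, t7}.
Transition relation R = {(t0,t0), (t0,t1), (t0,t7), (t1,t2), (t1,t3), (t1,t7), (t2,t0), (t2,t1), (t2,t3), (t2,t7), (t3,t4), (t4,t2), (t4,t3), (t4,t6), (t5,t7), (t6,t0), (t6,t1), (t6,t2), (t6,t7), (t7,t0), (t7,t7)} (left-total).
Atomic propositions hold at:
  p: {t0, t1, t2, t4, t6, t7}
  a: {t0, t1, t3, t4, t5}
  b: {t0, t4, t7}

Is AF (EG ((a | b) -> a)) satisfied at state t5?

No

Sat(a | b) = {t0, t1, t3, t4, t5, t7}
Sat((a | b) -> a) = {t0, t1, t2, t3, t4, t5, t6}
EG ((a | b) -> a): greatest fixpoint, start Z0 = {t0, t1, t2, t3, t4, t5, t6}, keep only states in Sat with some successor in Z. Z1 = {t0, t1, t2, t3, t4, t6}; fixed.
Sat(EG ((a | b) -> a)) = {t0, t1, t2, t3, t4, t6}
AF (EG ((a | b) -> a)): least fixpoint, start Z0 = {t0, t1, t2, t3, t4, t6}, add states with every successor in Z. Already a fixed point.
Sat(AF (EG ((a | b) -> a))) = {t0, t1, t2, t3, t4, t6}
t5 ∉ Sat(AF (EG ((a | b) -> a))) = {t0, t1, t2, t3, t4, t6}, so the formula does not hold at t5.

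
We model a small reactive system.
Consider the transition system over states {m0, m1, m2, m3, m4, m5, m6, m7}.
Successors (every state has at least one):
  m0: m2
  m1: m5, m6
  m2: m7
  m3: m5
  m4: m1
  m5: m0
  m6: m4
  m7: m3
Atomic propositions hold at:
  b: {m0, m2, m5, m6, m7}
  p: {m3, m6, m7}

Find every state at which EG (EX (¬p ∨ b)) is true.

Sat(¬p) = {m0, m1, m2, m4, m5}
Sat(¬p ∨ b) = {m0, m1, m2, m4, m5, m6, m7}
Sat(EX (¬p ∨ b)) = {s : some successor in {m0, m1, m2, m4, m5, m6, m7}} = {m0, m1, m2, m3, m4, m5, m6}
EG (EX (¬p ∨ b)): greatest fixpoint, start Z0 = {m0, m1, m2, m3, m4, m5, m6}, keep only states in Sat with some successor in Z. Z1 = {m0, m1, m3, m4, m5, m6}; Z2 = {m1, m3, m4, m5, m6}; Z3 = {m1, m3, m4, m6}; Z4 = {m1, m4, m6}; fixed.
Sat(EG (EX (¬p ∨ b))) = {m1, m4, m6}

{m1, m4, m6}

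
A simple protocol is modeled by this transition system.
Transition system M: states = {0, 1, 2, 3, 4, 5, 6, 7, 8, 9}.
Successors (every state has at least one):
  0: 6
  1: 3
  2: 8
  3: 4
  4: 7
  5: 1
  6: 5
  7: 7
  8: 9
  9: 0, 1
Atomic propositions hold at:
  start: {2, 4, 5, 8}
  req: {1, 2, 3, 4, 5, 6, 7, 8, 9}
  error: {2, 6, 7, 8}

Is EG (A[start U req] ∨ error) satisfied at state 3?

A[start U req]: least fixpoint, start Z0 = Sat(req) = {1, 2, 3, 4, 5, 6, 7, 8, 9}, add states in Sat(start) with every successor in Z. Already a fixed point.
Sat(A[start U req]) = {1, 2, 3, 4, 5, 6, 7, 8, 9}
Sat(A[start U req] ∨ error) = {1, 2, 3, 4, 5, 6, 7, 8, 9}
EG (A[start U req] ∨ error): greatest fixpoint, start Z0 = {1, 2, 3, 4, 5, 6, 7, 8, 9}, keep only states in Sat with some successor in Z. Already a fixed point.
Sat(EG (A[start U req] ∨ error)) = {1, 2, 3, 4, 5, 6, 7, 8, 9}
3 ∈ Sat(EG (A[start U req] ∨ error)) = {1, 2, 3, 4, 5, 6, 7, 8, 9}, so the formula holds at 3.

Yes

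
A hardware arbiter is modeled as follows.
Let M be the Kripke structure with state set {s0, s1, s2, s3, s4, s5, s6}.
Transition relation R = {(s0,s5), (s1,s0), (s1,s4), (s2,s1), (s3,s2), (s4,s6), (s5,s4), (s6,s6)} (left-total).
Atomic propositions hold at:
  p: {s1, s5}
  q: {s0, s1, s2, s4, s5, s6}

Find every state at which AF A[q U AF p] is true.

AF p: least fixpoint, start Z0 = {s1, s5}, add states with every successor in Z. Z1 = {s0, s1, s2, s5}; Z2 = {s0, s1, s2, s3, s5}; fixed.
Sat(AF p) = {s0, s1, s2, s3, s5}
A[q U AF p]: least fixpoint, start Z0 = Sat(AF p) = {s0, s1, s2, s3, s5}, add states in Sat(q) with every successor in Z. Already a fixed point.
Sat(A[q U AF p]) = {s0, s1, s2, s3, s5}
AF A[q U AF p]: least fixpoint, start Z0 = {s0, s1, s2, s3, s5}, add states with every successor in Z. Already a fixed point.
Sat(AF A[q U AF p]) = {s0, s1, s2, s3, s5}

{s0, s1, s2, s3, s5}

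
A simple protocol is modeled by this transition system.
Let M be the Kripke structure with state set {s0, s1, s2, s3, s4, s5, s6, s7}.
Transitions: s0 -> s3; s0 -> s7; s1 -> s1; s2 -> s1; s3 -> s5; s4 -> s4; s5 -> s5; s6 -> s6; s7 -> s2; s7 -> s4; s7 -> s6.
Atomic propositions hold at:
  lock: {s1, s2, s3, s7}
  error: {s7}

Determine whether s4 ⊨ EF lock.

EF lock: least fixpoint, start Z0 = {s1, s2, s3, s7}, add states with some successor in Z. Z1 = {s0, s1, s2, s3, s7}; fixed.
Sat(EF lock) = {s0, s1, s2, s3, s7}
s4 ∉ Sat(EF lock) = {s0, s1, s2, s3, s7}, so the formula does not hold at s4.

No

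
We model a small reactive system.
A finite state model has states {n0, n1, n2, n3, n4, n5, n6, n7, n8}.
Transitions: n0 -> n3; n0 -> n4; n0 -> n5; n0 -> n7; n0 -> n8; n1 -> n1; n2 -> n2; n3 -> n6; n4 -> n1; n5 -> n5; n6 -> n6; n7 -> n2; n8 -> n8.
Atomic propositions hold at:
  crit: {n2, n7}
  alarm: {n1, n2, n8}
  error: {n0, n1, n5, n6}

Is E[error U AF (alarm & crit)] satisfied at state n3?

Sat(alarm & crit) = {n2}
AF (alarm & crit): least fixpoint, start Z0 = {n2}, add states with every successor in Z. Z1 = {n2, n7}; fixed.
Sat(AF (alarm & crit)) = {n2, n7}
E[error U AF (alarm & crit)]: least fixpoint, start Z0 = Sat(AF (alarm & crit)) = {n2, n7}, add states in Sat(error) with some successor in Z. Z1 = {n0, n2, n7}; fixed.
Sat(E[error U AF (alarm & crit)]) = {n0, n2, n7}
n3 ∉ Sat(E[error U AF (alarm & crit)]) = {n0, n2, n7}, so the formula does not hold at n3.

No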